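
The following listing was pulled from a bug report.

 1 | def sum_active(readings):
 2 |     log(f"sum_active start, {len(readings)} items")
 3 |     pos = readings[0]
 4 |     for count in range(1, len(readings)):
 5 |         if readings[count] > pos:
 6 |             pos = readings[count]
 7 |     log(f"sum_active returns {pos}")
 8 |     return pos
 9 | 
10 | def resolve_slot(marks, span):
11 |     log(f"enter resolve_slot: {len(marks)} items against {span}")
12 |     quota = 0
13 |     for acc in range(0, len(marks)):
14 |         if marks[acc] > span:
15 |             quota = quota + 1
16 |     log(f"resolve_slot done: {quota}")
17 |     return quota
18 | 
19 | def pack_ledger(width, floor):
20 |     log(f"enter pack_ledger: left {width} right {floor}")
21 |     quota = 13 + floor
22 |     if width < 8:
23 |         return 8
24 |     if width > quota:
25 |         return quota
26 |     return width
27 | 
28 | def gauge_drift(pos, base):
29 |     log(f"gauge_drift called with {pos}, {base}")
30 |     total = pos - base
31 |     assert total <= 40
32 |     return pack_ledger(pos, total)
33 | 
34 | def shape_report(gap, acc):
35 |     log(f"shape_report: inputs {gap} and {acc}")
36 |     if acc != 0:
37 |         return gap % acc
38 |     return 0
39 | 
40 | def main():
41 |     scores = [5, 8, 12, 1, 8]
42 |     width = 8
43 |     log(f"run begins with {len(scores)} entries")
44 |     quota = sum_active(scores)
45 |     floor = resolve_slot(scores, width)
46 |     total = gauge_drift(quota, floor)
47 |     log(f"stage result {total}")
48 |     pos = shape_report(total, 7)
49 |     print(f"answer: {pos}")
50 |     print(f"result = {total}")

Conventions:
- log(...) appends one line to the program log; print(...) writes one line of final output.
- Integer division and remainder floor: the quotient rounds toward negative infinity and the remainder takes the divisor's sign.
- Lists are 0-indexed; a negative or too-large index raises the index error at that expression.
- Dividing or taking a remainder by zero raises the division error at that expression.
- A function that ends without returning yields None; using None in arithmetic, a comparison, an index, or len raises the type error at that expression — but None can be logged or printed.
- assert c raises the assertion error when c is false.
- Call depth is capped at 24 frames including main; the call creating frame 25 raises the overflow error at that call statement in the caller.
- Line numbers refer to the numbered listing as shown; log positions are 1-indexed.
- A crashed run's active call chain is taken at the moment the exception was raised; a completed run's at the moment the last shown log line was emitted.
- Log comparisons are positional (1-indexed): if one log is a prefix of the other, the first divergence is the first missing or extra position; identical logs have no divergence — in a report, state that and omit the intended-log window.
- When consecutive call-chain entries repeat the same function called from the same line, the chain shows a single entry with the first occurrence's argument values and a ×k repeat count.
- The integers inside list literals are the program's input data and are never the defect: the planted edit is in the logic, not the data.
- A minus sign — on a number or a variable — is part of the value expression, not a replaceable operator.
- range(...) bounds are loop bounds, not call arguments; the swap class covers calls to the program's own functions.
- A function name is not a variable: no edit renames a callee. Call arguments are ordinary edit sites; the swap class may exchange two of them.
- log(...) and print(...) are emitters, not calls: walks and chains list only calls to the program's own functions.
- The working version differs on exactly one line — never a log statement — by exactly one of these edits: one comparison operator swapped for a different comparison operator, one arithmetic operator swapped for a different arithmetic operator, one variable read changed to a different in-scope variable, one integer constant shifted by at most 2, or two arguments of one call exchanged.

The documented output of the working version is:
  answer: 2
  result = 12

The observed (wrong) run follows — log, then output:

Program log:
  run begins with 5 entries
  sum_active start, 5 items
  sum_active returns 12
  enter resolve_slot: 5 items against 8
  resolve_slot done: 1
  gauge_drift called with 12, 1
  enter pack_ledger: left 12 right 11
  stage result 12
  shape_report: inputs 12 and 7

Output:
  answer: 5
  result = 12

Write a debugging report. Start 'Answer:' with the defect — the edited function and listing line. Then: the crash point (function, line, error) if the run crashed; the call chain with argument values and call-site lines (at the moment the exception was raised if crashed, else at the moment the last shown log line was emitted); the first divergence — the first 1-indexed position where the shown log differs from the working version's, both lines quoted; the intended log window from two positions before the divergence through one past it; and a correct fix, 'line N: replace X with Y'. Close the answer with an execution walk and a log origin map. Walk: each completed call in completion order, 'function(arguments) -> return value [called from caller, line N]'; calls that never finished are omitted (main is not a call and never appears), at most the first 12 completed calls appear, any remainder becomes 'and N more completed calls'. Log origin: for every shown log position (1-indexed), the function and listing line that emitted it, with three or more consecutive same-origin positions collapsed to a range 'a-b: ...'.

Answer: the defect is in main at line 48.
Core observation: Log line 9 is where behavior first shows: 'shape_report: inputs 12 and 7' appears instead of 'shape_report: inputs 12 and 5'.
Call chain: main -> shape_report(12, 7) (called at line 48).
First divergence: position 9 — the shown line 'shape_report: inputs 12 and 7' should read 'shape_report: inputs 12 and 5'.
Intended log window:
  7: enter pack_ledger: left 12 right 11
  8: stage result 12
  9: shape_report: inputs 12 and 5
Execution walk:
  sum_active([5, 8, 12, 1, 8]) -> 12  [called from main, line 44]
  resolve_slot([5, 8, 12, 1, 8], 8) -> 1  [called from main, line 45]
  pack_ledger(12, 11) -> 12  [called from gauge_drift, line 32]
  gauge_drift(12, 1) -> 12  [called from main, line 46]
  shape_report(12, 7) -> 5  [called from main, line 48]
Log origin:
  1: emitted by main (line 43)
  2: emitted by sum_active (line 2)
  3: emitted by sum_active (line 7)
  4: emitted by resolve_slot (line 11)
  5: emitted by resolve_slot (line 16)
  6: emitted by gauge_drift (line 29)
  7: emitted by pack_ledger (line 20)
  8: emitted by main (line 47)
  9: emitted by shape_report (line 35)
A correct fix: line 48: replace `7` with `5`.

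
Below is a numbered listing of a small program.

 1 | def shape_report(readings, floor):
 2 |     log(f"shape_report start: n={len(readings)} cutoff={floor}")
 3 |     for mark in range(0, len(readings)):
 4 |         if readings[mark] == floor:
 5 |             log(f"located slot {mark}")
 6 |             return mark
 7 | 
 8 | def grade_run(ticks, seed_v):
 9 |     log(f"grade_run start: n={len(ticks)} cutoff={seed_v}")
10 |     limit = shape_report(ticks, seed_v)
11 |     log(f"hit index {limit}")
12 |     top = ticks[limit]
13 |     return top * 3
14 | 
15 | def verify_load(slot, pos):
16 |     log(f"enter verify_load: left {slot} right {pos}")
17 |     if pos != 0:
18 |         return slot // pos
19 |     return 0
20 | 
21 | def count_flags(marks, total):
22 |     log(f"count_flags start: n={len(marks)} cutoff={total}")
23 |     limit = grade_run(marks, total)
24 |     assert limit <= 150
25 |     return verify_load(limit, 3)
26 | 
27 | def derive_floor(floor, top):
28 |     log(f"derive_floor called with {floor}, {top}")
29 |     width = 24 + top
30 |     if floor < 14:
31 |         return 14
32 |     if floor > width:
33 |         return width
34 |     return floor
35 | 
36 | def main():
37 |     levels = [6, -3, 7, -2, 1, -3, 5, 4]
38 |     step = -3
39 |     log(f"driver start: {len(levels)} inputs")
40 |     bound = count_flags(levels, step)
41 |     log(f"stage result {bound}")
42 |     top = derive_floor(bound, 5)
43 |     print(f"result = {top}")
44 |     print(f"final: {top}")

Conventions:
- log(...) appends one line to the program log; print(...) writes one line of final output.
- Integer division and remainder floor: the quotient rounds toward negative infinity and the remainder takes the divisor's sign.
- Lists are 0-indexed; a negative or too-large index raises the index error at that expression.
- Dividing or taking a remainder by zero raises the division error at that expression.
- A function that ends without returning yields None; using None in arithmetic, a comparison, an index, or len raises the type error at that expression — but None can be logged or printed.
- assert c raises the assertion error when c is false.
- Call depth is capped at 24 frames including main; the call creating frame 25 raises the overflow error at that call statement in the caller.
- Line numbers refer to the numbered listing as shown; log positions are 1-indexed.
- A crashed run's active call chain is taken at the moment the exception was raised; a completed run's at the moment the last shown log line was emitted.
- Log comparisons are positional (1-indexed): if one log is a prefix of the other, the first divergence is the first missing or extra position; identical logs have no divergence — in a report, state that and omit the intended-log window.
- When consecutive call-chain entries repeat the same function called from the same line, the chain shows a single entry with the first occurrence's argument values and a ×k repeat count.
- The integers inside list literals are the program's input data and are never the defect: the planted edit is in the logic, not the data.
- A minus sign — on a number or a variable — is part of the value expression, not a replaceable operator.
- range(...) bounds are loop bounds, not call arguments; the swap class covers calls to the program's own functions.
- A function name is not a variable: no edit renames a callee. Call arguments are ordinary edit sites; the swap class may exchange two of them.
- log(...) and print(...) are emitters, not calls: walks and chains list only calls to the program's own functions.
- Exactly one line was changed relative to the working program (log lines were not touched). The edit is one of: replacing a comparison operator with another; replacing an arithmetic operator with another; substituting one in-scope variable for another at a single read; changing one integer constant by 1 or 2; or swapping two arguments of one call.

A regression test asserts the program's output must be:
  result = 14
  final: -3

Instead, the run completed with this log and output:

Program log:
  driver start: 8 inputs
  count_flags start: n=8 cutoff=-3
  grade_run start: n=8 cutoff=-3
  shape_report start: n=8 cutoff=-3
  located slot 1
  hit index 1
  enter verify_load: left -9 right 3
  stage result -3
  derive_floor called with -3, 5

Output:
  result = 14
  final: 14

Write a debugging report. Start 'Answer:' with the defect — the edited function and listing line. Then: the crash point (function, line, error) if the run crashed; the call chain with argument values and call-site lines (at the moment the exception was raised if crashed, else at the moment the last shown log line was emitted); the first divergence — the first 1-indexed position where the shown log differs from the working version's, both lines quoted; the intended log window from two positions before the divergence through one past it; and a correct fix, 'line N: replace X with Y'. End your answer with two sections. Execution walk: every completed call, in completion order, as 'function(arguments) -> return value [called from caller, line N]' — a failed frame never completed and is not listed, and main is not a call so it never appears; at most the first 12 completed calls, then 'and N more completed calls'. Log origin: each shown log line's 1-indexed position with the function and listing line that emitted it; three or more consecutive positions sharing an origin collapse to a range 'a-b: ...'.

Answer: the defect is in main at line 44.
Core observation: The two runs log identically and part ways only at the printed values.
Call chain: main -> derive_floor(-3, 5) (called at line 42).
First divergence: none; the two logs match at every position.
Execution walk:
  shape_report([6, -3, 7, -2, 1, -3, 5, 4], -3) -> 1  [called from grade_run, line 10]
  grade_run([6, -3, 7, -2, 1, -3, 5, 4], -3) -> -9  [called from count_flags, line 23]
  verify_load(-9, 3) -> -3  [called from count_flags, line 25]
  count_flags([6, -3, 7, -2, 1, -3, 5, 4], -3) -> -3  [called from main, line 40]
  derive_floor(-3, 5) -> 14  [called from main, line 42]
Origin of each log line:
  1: logged in main at line 39
  2: logged in count_flags at line 22
  3: logged in grade_run at line 9
  4: logged in shape_report at line 2
  5: logged in shape_report at line 5
  6: logged in grade_run at line 11
  7: logged in verify_load at line 16
  8: logged in main at line 41
  9: logged in derive_floor at line 28
A correct fix: line 44: replace `top` with `bound`.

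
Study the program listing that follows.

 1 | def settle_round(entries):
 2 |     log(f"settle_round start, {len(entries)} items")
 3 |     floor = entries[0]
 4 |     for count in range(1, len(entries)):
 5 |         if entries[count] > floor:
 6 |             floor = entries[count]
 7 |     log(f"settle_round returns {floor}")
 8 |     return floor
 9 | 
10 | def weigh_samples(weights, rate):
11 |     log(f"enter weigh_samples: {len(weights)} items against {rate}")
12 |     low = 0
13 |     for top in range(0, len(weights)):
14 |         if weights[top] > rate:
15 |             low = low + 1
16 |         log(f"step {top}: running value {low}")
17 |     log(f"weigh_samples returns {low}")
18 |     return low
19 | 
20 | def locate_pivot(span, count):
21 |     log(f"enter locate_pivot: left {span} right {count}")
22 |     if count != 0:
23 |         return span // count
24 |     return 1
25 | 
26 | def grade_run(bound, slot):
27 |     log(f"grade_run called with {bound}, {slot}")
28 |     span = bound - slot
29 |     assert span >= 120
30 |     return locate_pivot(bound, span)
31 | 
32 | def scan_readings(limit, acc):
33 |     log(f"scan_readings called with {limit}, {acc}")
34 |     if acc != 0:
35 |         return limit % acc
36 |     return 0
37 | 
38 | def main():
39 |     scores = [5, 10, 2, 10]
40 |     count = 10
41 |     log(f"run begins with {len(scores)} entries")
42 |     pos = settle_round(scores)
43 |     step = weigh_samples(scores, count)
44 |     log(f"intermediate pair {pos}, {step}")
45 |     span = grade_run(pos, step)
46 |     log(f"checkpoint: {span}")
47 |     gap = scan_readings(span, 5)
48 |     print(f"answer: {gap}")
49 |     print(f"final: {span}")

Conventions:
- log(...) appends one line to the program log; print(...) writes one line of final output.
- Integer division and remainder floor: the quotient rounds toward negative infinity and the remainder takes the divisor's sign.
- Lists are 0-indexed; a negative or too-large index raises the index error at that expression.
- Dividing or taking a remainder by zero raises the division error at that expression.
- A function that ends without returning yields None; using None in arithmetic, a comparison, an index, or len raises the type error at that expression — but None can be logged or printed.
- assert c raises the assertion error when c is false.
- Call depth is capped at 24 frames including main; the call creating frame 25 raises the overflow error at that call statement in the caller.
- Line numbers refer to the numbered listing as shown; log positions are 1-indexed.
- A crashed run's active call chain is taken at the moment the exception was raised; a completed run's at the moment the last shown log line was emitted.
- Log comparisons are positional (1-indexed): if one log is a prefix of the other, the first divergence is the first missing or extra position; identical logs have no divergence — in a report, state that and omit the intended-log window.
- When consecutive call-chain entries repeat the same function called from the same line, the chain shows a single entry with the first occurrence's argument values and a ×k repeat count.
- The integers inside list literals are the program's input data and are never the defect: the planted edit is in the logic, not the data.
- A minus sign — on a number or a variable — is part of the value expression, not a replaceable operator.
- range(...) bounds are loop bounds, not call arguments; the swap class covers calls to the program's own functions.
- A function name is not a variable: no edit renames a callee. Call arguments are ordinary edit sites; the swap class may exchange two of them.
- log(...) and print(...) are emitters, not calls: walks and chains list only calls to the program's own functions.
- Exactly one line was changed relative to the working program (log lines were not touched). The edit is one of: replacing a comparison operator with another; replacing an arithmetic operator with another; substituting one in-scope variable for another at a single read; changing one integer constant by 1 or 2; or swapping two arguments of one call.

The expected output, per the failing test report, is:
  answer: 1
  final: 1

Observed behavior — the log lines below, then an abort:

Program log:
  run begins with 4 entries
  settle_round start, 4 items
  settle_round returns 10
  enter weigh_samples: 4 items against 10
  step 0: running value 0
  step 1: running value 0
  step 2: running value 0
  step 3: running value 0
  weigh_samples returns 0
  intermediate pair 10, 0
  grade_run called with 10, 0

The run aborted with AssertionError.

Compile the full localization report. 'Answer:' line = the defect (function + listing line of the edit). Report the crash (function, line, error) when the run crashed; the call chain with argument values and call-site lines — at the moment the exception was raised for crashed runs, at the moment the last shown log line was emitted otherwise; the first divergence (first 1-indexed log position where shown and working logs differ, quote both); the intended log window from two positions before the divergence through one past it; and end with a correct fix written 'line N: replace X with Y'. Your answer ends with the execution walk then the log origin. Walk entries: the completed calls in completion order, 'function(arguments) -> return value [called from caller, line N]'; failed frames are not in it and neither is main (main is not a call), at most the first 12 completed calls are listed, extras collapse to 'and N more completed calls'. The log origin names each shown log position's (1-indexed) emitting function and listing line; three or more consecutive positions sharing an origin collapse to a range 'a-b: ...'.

Answer: the defect is in grade_run at line 29.
Key observation: The log ends early — 11 lines, where the working version next logs 'enter locate_pivot: left 10 right 10'.
Crash: grade_run, line 29, AssertionError.
Call chain: main -> grade_run(10, 0) (called at line 45).
First divergence: position 12; the shown log stops at 11 lines while the working version next logs 'enter locate_pivot: left 10 right 10'.
Intended log window:
  10: intermediate pair 10, 0
  11: grade_run called with 10, 0
  12: enter locate_pivot: left 10 right 10
  13: checkpoint: 1
Execution walk:
  settle_round([5, 10, 2, 10]) -> 10  [called from main, line 42]
  weigh_samples([5, 10, 2, 10], 10) -> 0  [called from main, line 43]
Log line origins:
  1: from main, line 41
  2: from settle_round, line 2
  3: from settle_round, line 7
  4: from weigh_samples, line 11
  5-8: from weigh_samples, line 16
  9: from weigh_samples, line 17
  10: from main, line 44
  11: from grade_run, line 27
A correct fix: line 29: replace `>=` with `<=`.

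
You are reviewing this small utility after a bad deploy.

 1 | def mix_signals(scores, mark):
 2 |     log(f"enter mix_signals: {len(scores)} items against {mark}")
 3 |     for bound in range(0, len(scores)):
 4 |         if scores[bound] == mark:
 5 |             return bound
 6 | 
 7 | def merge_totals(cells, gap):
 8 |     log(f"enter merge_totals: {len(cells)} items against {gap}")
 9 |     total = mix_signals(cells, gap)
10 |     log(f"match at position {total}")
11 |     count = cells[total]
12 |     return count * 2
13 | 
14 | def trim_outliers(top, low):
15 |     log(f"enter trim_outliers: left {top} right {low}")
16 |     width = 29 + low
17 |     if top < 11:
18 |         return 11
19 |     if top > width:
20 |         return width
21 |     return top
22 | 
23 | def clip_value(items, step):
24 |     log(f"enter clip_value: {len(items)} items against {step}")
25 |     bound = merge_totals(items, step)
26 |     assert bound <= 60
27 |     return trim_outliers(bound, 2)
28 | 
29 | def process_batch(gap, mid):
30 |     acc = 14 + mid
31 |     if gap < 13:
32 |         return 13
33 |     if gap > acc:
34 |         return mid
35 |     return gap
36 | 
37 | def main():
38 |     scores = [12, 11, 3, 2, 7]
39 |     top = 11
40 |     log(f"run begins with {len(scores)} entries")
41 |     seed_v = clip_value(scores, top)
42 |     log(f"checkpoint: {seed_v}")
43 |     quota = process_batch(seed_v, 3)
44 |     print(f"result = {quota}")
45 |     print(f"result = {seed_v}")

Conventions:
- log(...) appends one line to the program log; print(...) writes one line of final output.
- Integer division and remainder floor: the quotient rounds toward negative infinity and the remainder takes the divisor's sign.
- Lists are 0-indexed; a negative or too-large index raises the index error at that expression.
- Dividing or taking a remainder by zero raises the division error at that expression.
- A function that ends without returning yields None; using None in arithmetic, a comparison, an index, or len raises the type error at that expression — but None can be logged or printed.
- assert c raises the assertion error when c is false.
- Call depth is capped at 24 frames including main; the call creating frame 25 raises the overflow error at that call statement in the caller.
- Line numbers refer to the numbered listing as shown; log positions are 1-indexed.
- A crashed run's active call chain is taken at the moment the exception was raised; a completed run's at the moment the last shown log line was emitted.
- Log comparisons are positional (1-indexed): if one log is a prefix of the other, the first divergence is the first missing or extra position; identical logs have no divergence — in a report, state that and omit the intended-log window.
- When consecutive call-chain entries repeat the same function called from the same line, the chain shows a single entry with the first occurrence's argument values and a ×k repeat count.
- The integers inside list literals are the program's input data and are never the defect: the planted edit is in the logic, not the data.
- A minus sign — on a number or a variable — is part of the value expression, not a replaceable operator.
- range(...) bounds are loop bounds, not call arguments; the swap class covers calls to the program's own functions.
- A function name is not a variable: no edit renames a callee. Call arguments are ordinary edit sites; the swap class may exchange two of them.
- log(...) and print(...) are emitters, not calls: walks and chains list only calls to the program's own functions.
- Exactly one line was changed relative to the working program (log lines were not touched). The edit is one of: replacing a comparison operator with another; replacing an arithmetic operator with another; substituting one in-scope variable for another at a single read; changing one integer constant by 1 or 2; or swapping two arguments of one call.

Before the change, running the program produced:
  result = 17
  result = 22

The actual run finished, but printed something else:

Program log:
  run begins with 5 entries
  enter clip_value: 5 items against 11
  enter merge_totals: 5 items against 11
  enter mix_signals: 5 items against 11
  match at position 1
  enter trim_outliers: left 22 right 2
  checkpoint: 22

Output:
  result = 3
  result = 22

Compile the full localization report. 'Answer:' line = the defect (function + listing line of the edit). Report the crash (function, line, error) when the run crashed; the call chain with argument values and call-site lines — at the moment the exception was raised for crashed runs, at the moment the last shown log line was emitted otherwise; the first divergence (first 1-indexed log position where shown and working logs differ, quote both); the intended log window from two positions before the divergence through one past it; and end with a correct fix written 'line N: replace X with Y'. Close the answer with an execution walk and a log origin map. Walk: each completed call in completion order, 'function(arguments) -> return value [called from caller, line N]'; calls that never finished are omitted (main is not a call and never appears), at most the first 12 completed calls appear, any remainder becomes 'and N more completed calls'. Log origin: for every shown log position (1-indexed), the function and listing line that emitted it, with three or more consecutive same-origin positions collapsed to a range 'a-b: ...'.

Answer: the defect is in process_batch at line 34.
The tell: Log streams are identical — the defect surfaces only in the printed output.
Call chain: main.
First divergence: none — the logs agree in full.
Execution walk:
  mix_signals([12, 11, 3, 2, 7], 11) -> 1  [called from merge_totals, line 9]
  merge_totals([12, 11, 3, 2, 7], 11) -> 22  [called from clip_value, line 25]
  trim_outliers(22, 2) -> 22  [called from clip_value, line 27]
  clip_value([12, 11, 3, 2, 7], 11) -> 22  [called from main, line 41]
  process_batch(22, 3) -> 3  [called from main, line 43]
Log origins:
  1: logged in main at line 40
  2: logged in clip_value at line 24
  3: logged in merge_totals at line 8
  4: logged in mix_signals at line 2
  5: logged in merge_totals at line 10
  6: logged in trim_outliers at line 15
  7: logged in main at line 42
A correct fix: line 34: replace `mid` with `acc`.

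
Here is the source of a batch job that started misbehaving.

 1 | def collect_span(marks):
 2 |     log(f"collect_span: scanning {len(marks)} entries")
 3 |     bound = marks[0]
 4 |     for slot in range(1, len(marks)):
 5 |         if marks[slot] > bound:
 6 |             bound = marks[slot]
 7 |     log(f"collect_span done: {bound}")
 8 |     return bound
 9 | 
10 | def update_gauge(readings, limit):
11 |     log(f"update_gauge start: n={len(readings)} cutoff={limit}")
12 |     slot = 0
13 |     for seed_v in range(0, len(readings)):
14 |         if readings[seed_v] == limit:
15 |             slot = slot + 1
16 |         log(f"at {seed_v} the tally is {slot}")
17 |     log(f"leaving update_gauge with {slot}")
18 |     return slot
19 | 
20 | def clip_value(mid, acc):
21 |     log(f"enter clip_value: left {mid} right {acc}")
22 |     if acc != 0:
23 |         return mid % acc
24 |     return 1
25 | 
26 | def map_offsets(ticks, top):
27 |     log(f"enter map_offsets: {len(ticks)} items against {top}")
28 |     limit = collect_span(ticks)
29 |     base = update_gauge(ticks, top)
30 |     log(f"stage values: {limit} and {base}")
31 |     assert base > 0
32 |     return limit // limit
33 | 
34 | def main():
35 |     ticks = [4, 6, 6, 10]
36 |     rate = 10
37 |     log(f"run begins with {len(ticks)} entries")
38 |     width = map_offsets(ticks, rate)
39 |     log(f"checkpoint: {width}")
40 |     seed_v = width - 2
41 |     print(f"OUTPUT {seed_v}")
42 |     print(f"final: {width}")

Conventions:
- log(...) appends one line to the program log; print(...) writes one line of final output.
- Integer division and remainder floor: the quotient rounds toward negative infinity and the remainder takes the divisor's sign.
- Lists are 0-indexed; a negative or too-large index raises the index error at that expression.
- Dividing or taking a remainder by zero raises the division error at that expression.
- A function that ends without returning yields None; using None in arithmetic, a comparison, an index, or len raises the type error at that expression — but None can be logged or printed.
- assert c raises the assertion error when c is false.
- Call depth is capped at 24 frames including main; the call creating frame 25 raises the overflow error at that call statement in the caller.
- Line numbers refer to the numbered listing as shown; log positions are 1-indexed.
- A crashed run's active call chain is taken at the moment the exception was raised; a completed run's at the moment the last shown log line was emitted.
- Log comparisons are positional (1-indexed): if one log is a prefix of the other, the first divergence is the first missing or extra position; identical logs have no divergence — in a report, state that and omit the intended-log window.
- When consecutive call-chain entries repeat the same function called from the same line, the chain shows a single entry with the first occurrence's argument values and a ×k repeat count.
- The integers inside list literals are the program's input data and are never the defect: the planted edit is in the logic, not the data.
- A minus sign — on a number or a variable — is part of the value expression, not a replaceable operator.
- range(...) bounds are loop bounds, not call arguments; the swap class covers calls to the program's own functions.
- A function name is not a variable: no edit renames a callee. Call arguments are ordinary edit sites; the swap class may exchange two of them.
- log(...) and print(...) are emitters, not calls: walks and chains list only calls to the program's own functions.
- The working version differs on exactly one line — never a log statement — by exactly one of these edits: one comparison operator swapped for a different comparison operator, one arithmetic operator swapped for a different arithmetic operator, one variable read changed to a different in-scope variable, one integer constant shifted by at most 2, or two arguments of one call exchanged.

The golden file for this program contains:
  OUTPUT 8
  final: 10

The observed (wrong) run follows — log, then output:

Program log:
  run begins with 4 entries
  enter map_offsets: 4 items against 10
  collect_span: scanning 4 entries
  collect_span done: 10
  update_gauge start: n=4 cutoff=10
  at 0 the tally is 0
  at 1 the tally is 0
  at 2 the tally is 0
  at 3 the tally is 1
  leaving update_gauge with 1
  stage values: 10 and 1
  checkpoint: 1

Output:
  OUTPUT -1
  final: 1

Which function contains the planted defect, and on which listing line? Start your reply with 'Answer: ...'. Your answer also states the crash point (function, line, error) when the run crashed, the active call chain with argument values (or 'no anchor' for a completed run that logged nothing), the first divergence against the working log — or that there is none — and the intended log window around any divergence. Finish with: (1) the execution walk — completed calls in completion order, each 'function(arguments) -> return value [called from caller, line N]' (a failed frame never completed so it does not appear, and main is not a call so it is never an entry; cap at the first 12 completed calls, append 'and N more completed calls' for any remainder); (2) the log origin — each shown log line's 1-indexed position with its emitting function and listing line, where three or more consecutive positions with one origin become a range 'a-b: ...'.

Answer: the defect is in map_offsets at line 32.
The tell: At log position 12 the runs split — shown 'checkpoint: 1', but the working version logs 'checkpoint: 10'.
Call chain: main.
First divergence: position 12; shown 'checkpoint: 1' vs intended 'checkpoint: 10'.
Intended log window:
  10: leaving update_gauge with 1
  11: stage values: 10 and 1
  12: checkpoint: 10
Execution walk:
  collect_span([4, 6, 6, 10]) -> 10  [called from map_offsets, line 28]
  update_gauge([4, 6, 6, 10], 10) -> 1  [called from map_offsets, line 29]
  map_offsets([4, 6, 6, 10], 10) -> 1  [called from main, line 38]
Log origin:
  1: logged in main at line 37
  2: logged in map_offsets at line 27
  3: logged in collect_span at line 2
  4: logged in collect_span at line 7
  5: logged in update_gauge at line 11
  6-9: logged in update_gauge at line 16
  10: logged in update_gauge at line 17
  11: logged in map_offsets at line 30
  12: logged in main at line 39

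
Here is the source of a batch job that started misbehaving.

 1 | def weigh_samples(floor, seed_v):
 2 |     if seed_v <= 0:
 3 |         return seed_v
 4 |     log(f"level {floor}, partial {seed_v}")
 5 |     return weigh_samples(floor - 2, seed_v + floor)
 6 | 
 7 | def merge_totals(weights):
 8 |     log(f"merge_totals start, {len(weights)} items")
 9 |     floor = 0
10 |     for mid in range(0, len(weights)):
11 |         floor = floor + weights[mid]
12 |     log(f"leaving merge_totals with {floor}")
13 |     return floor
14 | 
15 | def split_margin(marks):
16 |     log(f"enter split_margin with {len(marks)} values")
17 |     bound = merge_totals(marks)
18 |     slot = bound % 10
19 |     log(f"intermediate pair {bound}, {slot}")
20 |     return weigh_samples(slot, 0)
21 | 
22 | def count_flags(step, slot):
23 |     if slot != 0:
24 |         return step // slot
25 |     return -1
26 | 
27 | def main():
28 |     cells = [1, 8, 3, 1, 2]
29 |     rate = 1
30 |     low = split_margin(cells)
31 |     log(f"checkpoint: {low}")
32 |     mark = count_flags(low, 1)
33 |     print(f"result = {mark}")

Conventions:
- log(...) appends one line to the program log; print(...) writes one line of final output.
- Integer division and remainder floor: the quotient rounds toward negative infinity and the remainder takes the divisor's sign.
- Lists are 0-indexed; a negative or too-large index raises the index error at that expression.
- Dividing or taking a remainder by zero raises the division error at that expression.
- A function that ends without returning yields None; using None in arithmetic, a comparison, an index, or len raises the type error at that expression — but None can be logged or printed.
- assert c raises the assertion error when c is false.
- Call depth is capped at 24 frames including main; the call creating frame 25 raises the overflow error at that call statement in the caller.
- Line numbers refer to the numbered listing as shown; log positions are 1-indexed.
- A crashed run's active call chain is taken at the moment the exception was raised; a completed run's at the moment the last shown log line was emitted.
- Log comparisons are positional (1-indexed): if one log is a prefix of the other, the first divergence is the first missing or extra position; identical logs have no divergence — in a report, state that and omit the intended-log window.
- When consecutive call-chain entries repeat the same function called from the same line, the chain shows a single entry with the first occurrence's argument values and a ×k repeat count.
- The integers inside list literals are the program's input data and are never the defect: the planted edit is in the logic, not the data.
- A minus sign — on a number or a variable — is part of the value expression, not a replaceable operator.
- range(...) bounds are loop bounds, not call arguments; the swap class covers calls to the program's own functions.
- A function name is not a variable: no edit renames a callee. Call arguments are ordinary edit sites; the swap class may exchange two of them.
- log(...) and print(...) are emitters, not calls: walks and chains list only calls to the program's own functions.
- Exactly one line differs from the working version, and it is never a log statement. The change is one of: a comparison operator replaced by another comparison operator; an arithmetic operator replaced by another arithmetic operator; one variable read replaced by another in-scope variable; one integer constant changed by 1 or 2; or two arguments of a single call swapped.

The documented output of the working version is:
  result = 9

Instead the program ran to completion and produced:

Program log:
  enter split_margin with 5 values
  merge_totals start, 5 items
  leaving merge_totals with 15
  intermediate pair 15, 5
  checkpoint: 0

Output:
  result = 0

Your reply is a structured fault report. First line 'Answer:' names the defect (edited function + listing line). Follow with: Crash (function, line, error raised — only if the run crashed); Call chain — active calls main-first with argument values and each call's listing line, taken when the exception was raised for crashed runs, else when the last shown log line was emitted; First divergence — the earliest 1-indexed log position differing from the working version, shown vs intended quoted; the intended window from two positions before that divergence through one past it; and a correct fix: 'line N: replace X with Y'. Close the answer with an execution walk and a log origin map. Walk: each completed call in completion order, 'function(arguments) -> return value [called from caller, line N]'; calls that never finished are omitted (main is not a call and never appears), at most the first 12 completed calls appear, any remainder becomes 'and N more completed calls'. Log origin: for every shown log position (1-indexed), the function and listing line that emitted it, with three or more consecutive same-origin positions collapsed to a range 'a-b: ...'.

Answer: the defect is in weigh_samples at line 2.
Key observation: Everything matches until log position 5, which reads 'checkpoint: 0' in place of 'level 5, partial 0'.
Call chain: main.
First divergence: at position 5 the run shows 'checkpoint: 0' where the working version logs 'level 5, partial 0'.
Intended log window:
  3: leaving merge_totals with 15
  4: intermediate pair 15, 5
  5: level 5, partial 0
  6: level 3, partial 5
Execution walk:
  merge_totals([1, 8, 3, 1, 2]) -> 15  [called from split_margin, line 17]
  weigh_samples(5, 0) -> 0  [called from split_margin, line 20]
  split_margin([1, 8, 3, 1, 2]) -> 0  [called from main, line 30]
  count_flags(0, 1) -> 0  [called from main, line 32]
Log origin:
  1: from split_margin, line 16
  2: from merge_totals, line 8
  3: from merge_totals, line 12
  4: from split_margin, line 19
  5: from main, line 31
A correct fix: line 2: replace `seed_v` with `floor`.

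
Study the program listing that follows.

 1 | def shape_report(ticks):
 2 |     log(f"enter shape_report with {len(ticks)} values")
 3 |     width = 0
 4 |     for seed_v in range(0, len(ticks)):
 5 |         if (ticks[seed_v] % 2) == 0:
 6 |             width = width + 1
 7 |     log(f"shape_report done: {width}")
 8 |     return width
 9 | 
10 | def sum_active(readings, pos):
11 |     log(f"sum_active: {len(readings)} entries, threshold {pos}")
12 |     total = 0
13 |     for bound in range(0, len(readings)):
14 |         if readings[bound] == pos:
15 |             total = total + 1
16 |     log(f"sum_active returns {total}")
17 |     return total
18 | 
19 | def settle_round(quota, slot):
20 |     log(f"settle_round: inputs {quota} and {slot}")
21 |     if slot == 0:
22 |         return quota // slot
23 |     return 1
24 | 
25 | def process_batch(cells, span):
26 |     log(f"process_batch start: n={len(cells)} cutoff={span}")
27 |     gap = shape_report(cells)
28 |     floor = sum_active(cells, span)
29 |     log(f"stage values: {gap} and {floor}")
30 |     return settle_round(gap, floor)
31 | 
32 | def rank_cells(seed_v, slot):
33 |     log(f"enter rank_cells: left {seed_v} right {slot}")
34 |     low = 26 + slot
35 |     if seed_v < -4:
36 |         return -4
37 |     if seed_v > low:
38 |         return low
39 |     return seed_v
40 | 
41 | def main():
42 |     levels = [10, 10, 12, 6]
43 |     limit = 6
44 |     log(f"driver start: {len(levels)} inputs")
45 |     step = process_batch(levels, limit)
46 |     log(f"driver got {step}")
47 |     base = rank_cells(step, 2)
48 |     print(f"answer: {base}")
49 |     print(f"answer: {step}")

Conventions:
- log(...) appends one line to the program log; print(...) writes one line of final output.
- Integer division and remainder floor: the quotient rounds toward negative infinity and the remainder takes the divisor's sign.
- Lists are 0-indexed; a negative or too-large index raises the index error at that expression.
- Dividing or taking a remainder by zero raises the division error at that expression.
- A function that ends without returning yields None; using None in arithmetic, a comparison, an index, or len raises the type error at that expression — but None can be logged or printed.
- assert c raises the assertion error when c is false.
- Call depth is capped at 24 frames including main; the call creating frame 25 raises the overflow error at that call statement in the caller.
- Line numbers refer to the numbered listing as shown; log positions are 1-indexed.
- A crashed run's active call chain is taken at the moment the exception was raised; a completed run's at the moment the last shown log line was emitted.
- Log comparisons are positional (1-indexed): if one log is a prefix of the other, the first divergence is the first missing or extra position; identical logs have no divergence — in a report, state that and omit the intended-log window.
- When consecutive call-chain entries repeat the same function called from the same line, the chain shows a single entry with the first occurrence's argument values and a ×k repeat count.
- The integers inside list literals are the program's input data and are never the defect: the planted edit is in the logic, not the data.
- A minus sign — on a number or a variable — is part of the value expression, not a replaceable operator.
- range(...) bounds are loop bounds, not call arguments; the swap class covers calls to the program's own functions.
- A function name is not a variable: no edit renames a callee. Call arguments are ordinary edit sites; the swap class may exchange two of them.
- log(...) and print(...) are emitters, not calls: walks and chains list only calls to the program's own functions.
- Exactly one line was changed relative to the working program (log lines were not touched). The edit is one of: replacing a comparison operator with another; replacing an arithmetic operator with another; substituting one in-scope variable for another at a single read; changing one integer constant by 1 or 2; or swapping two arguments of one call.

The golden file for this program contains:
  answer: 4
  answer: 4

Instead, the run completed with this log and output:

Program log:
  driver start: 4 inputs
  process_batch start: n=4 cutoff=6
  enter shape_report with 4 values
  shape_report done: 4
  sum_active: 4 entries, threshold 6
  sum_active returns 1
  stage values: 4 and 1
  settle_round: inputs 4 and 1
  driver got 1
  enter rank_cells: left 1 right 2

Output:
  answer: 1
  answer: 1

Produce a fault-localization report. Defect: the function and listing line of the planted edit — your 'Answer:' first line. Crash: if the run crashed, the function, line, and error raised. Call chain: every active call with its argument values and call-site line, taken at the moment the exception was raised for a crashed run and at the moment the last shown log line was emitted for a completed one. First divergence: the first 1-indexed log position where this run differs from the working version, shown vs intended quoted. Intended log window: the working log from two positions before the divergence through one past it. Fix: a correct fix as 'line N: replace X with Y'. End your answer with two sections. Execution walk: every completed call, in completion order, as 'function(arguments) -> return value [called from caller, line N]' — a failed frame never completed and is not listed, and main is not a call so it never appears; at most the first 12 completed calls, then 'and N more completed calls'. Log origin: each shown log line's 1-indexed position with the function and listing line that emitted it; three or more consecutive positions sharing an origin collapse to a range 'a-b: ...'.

Answer: the defect is in settle_round at line 21.
Key observation: At log position 9 the runs split — shown 'driver got 1', but the working version logs 'driver got 4'.
Call chain: main -> rank_cells(1, 2) (called at line 47).
First divergence: position 9; shown 'driver got 1' vs intended 'driver got 4'.
Intended log window:
  7: stage values: 4 and 1
  8: settle_round: inputs 4 and 1
  9: driver got 4
  10: enter rank_cells: left 4 right 2
Execution walk:
  shape_report([10, 10, 12, 6]) -> 4  [called from process_batch, line 27]
  sum_active([10, 10, 12, 6], 6) -> 1  [called from process_batch, line 28]
  settle_round(4, 1) -> 1  [called from process_batch, line 30]
  process_batch([10, 10, 12, 6], 6) -> 1  [called from main, line 45]
  rank_cells(1, 2) -> 1  [called from main, line 47]
Log origins:
  1 — main, line 44
  2 — process_batch, line 26
  3 — shape_report, line 2
  4 — shape_report, line 7
  5 — sum_active, line 11
  6 — sum_active, line 16
  7 — process_batch, line 29
  8 — settle_round, line 20
  9 — main, line 46
  10 — rank_cells, line 33
A correct fix: line 21: replace `==` with `!=`.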